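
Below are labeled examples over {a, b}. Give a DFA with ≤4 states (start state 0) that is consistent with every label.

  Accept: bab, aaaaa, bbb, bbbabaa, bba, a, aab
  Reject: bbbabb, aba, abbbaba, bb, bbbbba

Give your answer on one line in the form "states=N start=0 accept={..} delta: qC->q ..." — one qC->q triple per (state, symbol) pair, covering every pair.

State merging on the prefix tree: take the shortest (then alphabetical) example prefix whose next move is undefined and point that move at state 0, else 1, else 2, ...; a target is out if some Accept/Reject pair would then sit in one state with the same input left (inseparable). If every existing state is out, open a new one.
a: 0a undefined. 0a->0: ok.
b: 0b undefined. 0b->0: no, bab/bbbabb meet in 0. Open state 1: 0b->1.
ba: 1a undefined. 1a->0: no, aaaaa/aba meet in 0. 1a->1: no, bab/bb meet in 1 with "b" left. Open state 2: 1a->2.
bb: 1b undefined. 1b->0: no, aaaaa/bb meet in 0. 1b->1: no, bbb/bb meet in 1. 1b->2: ok.
bab: 2b undefined. 2b->0: no, bbbabaa/bbbbba meet in 2 with "a" left. 2b->1: ok.
bba: 2a undefined. 2a->0: ok.
All examples now run through 3 states with every (state, symbol) defined. Accept strings end in {0,1}, Reject strings end in {2}; accept={0,1}.

states=3 start=0 accept={0,1} delta: 0a->0 0b->1 1a->2 1b->2 2a->0 2b->1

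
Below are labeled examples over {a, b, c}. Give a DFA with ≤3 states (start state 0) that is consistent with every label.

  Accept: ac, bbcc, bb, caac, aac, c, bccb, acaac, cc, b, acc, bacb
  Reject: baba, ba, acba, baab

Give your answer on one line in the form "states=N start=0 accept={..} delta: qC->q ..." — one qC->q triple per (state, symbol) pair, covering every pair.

states=3 start=0 accept={0,1} delta: 0a->0 0b->1 0c->0 1a->2 1b->0 1c->0 2a->2 2b->2 2c->0

State merging on the prefix tree: take the shortest (then alphabetical) example prefix whose next move is undefined and point that move at state 0, else 1, else 2, ...; a target is out if some Accept/Reject pair would then sit in one state with the same input left (inseparable). If every existing state is out, open a new one.
a: 0a undefined. 0a->0: ok.
b: 0b undefined. 0b->0: no, bb/baba meet in 0. Open state 1: 0b->1.
c: 0c undefined. 0c->0: ok.
ba: 1a undefined. 1a->0: no, ac/baba meet in 0. 1a->1: no, bb/baab meet in 1 with "b" left. Open state 2: 1a->2.
bb: 1b undefined. 1b->0: ok.
bc: 1c undefined. 1c->0: ok.
baa: 2a undefined. 2a->0: no, bccb/baab meet in 1. 2a->1: no, ac/baab meet in 0. 2a->2: ok.
bab: 2b undefined. 2b->0: no, ac/baba meet in 0. 2b->1: no, bccb/baab meet in 1. 2b->2: ok.
bac: 2c undefined. 2c->0: ok.
All examples now run through 3 states with every (state, symbol) defined. Accept strings end in {0,1}, Reject strings end in {2}; accept={0,1}.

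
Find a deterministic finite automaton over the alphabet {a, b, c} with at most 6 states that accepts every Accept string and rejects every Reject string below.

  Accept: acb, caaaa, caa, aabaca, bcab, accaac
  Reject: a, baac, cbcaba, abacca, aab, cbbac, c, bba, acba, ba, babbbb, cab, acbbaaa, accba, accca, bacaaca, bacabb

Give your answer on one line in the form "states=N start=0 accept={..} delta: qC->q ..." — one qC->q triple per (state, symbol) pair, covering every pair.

Grow the machine one transition at a time. Run the examples from 0; the earliest place one falls off (shortest prefix, ties alphabetical) gets sent to the lowest-numbered state that keeps every Accept/Reject pair distinguishable — a pair clashes when both reach the same state with identical unread suffix — and to a fresh state only if none does.
a: 0a undefined. 0a->0: ok.
b: 0b undefined. 0b->0: no, bcab/cab meet in 0 with "cab" left. Open state 1: 0b->1.
c: 0c undefined. 0c->0: no, acb/aab meet in 1. 0c->1: ok.
ba: 1a undefined. 1a->0: no, acb/bacabb meet in 1 with "b" left. 1a->1: no, acb/cab meet in 1 with "b" left. Open state 2: 1a->2.
bb: 1b undefined. 1b->0: no, acb/a meet in 0. 1b->1: no, acb/aab meet in 1. 1b->2: no, acb/ba meet in 2. Open state 3: 1b->3.
bc: 1c undefined. 1c->0: no, bcab/aab meet in 1. 1c->1: no, bcab/cab meet in 2 with "b" left. 1c->2: no, aabaca/accca meet in 2 with "ca" left. 1c->3: ok.
baa: 2a undefined. 2a->0: no, caaaa/a meet in 0. 2a->1: no, acb/baac meet in 3. 2a->2: no, caaaa/ba meet in 2. 2a->3: ok.
bab: 2b undefined. 2b->0: ok.
bac: 2c undefined. 2c->0: no, acb/bacabb meet in 3. 2c->1: no, aabaca/ba meet in 2. 2c->2: no, acb/abacca meet in 3. 2c->3: no, aabaca/bba meet in 3 with "a" left. Open state 4: 2c->4.
bba: 3a undefined. 3a->0: no, caaaa/a meet in 0. 3a->1: no, caaaa/ba meet in 2. 3a->2: no, bcab/a meet in 0. 3a->3: no, acb/bba meet in 3. 3a->4: ok.
cbb: 3b undefined. 3b->0: ok.
cbc: 3c undefined. 3c->0: ok.
baca: 4a undefined. 4a->0: no, acb/bacabb meet in 3. 4a->1: no, caaaa/aab meet in 1. 4a->2: no, caaaa/cbcaba meet in 2. 4a->3: no, accaac/a meet in 0. 4a->4: no, caaaa/bba meet in 4. Open state 5: 4a->5.
bcab: 4b undefined. 4b->0: no, bcab/a meet in 0. 4b->1: no, bcab/aab meet in 1. 4b->2: no, bcab/cbcaba meet in 2. 4b->3: ok.
abacc: 4c undefined. 4c->0: ok.
bacaa: 5a undefined. 5a->0: ok.
bacab: 5b undefined. 5b->0: ok.
accaac: 5c undefined. 5c->0: no, accaac/a meet in 0. 5c->1: no, accaac/aab meet in 1. 5c->2: no, accaac/cbcaba meet in 2. 5c->3: ok.
All examples now run through 6 states with every (state, symbol) defined. Accept strings end in {3,5}, Reject strings end in {0,1,2,4}; accept={3,5}.

states=6 start=0 accept={3,5} delta: 0a->0 0b->1 0c->1 1a->2 1b->3 1c->3 2a->3 2b->0 2c->4 3a->4 3b->0 3c->0 4a->5 4b->3 4c->0 5a->0 5b->0 5c->3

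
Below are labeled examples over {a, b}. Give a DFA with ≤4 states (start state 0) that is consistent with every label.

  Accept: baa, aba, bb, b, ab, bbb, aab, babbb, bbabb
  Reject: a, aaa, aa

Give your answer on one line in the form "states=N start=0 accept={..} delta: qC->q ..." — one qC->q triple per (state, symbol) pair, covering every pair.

Fold the examples into a partial DFA from state 0: repeatedly fix the first undefined (state, symbol) met by the shortest-then-alphabetical prefix, trying targets in increasing order and rejecting any under which an Accept and a Reject string meet in one state with the same remainder; add a state when all current targets are rejected. Accepting states are where Accept strings end.
a: 0a undefined. 0a->0: ok.
b: 0b undefined. 0b->0: no, baa/a meet in 0. Open state 1: 0b->1.
ba: 1a undefined. 1a->0: no, baa/a meet in 0. 1a->1: ok.
bb: 1b undefined. 1b->0: no, bb/a meet in 0. 1b->1: ok.
All examples now run through 2 states with every (state, symbol) defined. Accept strings end in {1}, Reject strings end in {0}; accept={1}.

states=2 start=0 accept={1} delta: 0a->0 0b->1 1a->1 1b->1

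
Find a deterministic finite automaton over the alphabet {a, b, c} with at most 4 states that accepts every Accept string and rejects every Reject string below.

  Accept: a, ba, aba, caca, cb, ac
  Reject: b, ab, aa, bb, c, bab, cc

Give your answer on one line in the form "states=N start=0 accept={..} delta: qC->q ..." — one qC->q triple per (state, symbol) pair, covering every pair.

Grow the machine one transition at a time. Run the examples from 0; the earliest place one falls off (shortest prefix, ties alphabetical) gets sent to the lowest-numbered state that keeps every Accept/Reject pair distinguishable — a pair clashes when both reach the same state with identical unread suffix — and to a fresh state only if none does.
a: 0a undefined. 0a->0: no, a/aa meet in 0. Open state 1: 0a->1.
b: 0b undefined. 0b->0: ok.
c: 0c undefined. 0c->0: no, cb/b meet in 0. 0c->1: no, a/c meet in 1. Open state 2: 0c->2.
aa: 1a undefined. 1a->0: ok.
ab: 1b undefined. 1b->0: ok.
ac: 1c undefined. 1c->0: no, ac/b meet in 0. 1c->1: ok.
ca: 2a undefined. 2a->0: no, caca/b meet in 0. 2a->1: no, caca/b meet in 0. 2a->2: ok.
cb: 2b undefined. 2b->0: no, cb/b meet in 0. 2b->1: ok.
cc: 2c undefined. 2c->0: ok.
All examples now run through 3 states with every (state, symbol) defined. Accept strings end in {1}, Reject strings end in {0,2}; accept={1}.

states=3 start=0 accept={1} delta: 0a->1 0b->0 0c->2 1a->0 1b->0 1c->1 2a->2 2b->1 2c->0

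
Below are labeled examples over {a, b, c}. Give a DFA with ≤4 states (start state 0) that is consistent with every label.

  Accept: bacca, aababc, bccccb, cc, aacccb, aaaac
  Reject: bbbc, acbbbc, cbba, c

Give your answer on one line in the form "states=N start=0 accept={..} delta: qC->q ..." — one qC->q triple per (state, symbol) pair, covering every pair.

states=3 start=0 accept={0,2} delta: 0a->1 0b->0 0c->1 1a->1 1b->1 1c->2 2a->0 2b->0 2c->2

Fold the examples into a partial DFA from state 0: repeatedly fix the first undefined (state, symbol) met by the shortest-then-alphabetical prefix, trying targets in increasing order and rejecting any under which an Accept and a Reject string meet in one state with the same remainder; add a state when all current targets are rejected. Accepting states are where Accept strings end.
a: 0a undefined. 0a->0: no, aaaac/c meet in 0 with "c" left. Open state 1: 0a->1.
b: 0b undefined. 0b->0: ok.
c: 0c undefined. 0c->0: no, bccccb/bbbc meet in 0. 0c->1: ok.
aa: 1a undefined. 1a->0: no, aaaac/bbbc meet in 1. 1a->1: ok.
ac: 1c undefined. 1c->0: no, bacca/bbbc meet in 1. 1c->1: no, bacca/bbbc meet in 1. Open state 2: 1c->2.
cb: 1b undefined. 1b->0: no, aababc/bbbc meet in 1. 1b->1: ok.
acb: 2b undefined. 2b->0: ok.
aacc: 2c undefined. 2c->0: no, bacca/bbbc meet in 1. 2c->1: no, bacca/bbbc meet in 1. 2c->2: ok.
bacca: 2a undefined. 2a->0: ok.
All examples now run through 3 states with every (state, symbol) defined. Accept strings end in {0,2}, Reject strings end in {1}; accept={0,2}.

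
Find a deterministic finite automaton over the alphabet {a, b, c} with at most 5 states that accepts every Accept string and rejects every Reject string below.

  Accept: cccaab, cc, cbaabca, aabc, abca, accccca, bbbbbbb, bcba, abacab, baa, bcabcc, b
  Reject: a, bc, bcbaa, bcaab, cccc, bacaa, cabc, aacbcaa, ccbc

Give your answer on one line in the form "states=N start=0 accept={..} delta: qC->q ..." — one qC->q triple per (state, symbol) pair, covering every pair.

states=5 start=0 accept={0,3,4} delta: 0a->1 0b->0 0c->2 1a->3 1b->0 1c->1 2a->4 2b->1 2c->4 3a->1 3b->3 3c->0 4a->2 4b->0 4c->0

Fold the examples into a partial DFA from state 0: repeatedly fix the first undefined (state, symbol) met by the shortest-then-alphabetical prefix, trying targets in increasing order and rejecting any under which an Accept and a Reject string meet in one state with the same remainder; add a state when all current targets are rejected. Accepting states are where Accept strings end.
a: 0a undefined. 0a->0: no, aabc/bc meet in 0 with "bc" left. Open state 1: 0a->1.
b: 0b undefined. 0b->0: ok.
c: 0c undefined. 0c->0: no, cccaab/bcaab meet in 1 with "ab" left. 0c->1: no, aabc/cabc meet in 1 with "abc" left. Open state 2: 0c->2.
aa: 1a undefined. 1a->0: no, aabc/bc meet in 2. 1a->1: no, baa/a meet in 1. 1a->2: no, baa/bc meet in 2. Open state 3: 1a->3.
ab: 1b undefined. 1b->0: ok.
ac: 1c undefined. 1c->0: no, baa/bacaa meet in 3. 1c->1: ok.
ca: 2a undefined. 2a->0: no, abca/bcaab meet in 0. 2a->1: no, abca/a meet in 1. 2a->2: no, abca/bc meet in 2. 2a->3: no, aabc/cabc meet in 3 with "bc" left. Open state 4: 2a->4.
cb: 2b undefined. 2b->0: no, accccca/bcbaa meet in 3. 2b->1: ok.
cc: 2c undefined. 2c->0: no, cccaab/bcaab meet in 4 with "ab" left. 2c->1: no, cc/a meet in 1. 2c->2: no, cccaab/bcaab meet in 4 with "ab" left. 2c->3: no, aabc/ccbc meet in 3 with "bc" left. 2c->4: ok.
aab: 3b undefined. 3b->0: no, aabc/bc meet in 2. 3b->1: no, aabc/a meet in 1. 3b->2: no, abacab/bc meet in 2. 3b->3: ok.
aac: 3c undefined. 3c->0: ok.
cab: 4b undefined. 4b->0: ok.
ccc: 4c undefined. 4c->0: ok.
bcaa: 4a undefined. 4a->0: no, aabc/bcaab meet in 0. 4a->1: no, aabc/bcaab meet in 0. 4a->2: ok.
cbaa: 3a undefined. 3a->0: no, aabc/bcbaa meet in 0. 3a->1: ok.
All examples now run through 5 states with every (state, symbol) defined. Accept strings end in {0,3,4}, Reject strings end in {1,2}; accept={0,3,4}.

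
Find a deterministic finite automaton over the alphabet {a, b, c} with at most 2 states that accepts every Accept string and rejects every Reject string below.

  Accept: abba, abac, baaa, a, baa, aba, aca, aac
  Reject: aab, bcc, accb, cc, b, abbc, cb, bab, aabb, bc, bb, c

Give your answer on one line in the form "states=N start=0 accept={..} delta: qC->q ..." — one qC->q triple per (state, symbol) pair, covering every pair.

states=2 start=0 accept={1} delta: 0a->1 0b->0 0c->0 1a->1 1b->0 1c->1

Fold the examples into a partial DFA from state 0: repeatedly fix the first undefined (state, symbol) met by the shortest-then-alphabetical prefix, trying targets in increasing order and rejecting any under which an Accept and a Reject string meet in one state with the same remainder; add a state when all current targets are rejected. Accepting states are where Accept strings end.
a: 0a undefined. 0a->0: no, aac/c meet in 0 with "c" left. Open state 1: 0a->1.
b: 0b undefined. 0b->0: ok.
c: 0c undefined. 0c->0: ok.
aa: 1a undefined. 1a->0: no, baa/aab meet in 0. 1a->1: ok.
ab: 1b undefined. 1b->0: ok.
ac: 1c undefined. 1c->0: no, abac/aab meet in 0. 1c->1: ok.
All examples now run through 2 states with every (state, symbol) defined. Accept strings end in {1}, Reject strings end in {0}; accept={1}.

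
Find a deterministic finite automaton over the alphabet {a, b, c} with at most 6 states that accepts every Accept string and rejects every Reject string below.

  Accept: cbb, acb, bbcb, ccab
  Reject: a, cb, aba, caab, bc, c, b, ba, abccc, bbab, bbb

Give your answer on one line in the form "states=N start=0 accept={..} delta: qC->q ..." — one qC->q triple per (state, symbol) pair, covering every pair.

State merging on the prefix tree: take the shortest (then alphabetical) example prefix whose next move is undefined and point that move at state 0, else 1, else 2, ...; a target is out if some Accept/Reject pair would then sit in one state with the same input left (inseparable). If every existing state is out, open a new one.
a: 0a undefined. 0a->0: no, acb/cb meet in 0 with "cb" left. Open state 1: 0a->1.
b: 0b undefined. 0b->0: no, bbcb/cb meet in 0 with "cb" left. 0b->1: ok.
c: 0c undefined. 0c->0: ok.
ab: 1b undefined. 1b->0: no, cbb/c meet in 0. 1b->1: no, cbb/a meet in 1. Open state 2: 1b->2.
ac: 1c undefined. 1c->0: no, acb/a meet in 1. 1c->1: ok.
ba: 1a undefined. 1a->0: ok.
aba: 2a undefined. 2a->0: ok.
abc: 2c undefined. 2c->0: no, bbcb/a meet in 1. 2c->1: ok.
bbb: 2b undefined. 2b->0: ok.
All examples now run through 3 states with every (state, symbol) defined. Accept strings end in {2}, Reject strings end in {0,1}; accept={2}.

states=3 start=0 accept={2} delta: 0a->1 0b->1 0c->0 1a->0 1b->2 1c->1 2a->0 2b->0 2c->1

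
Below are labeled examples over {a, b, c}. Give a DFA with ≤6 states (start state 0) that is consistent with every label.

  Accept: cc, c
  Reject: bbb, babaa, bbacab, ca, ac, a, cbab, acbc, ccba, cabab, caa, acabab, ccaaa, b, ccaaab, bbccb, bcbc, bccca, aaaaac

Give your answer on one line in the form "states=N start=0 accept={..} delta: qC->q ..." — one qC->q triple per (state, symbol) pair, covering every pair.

states=3 start=0 accept={2} delta: 0a->1 0b->0 0c->2 1a->0 1b->1 1c->1 2a->0 2b->1 2c->2

Fold the examples into a partial DFA from state 0: repeatedly fix the first undefined (state, symbol) met by the shortest-then-alphabetical prefix, trying targets in increasing order and rejecting any under which an Accept and a Reject string meet in one state with the same remainder; add a state when all current targets are rejected. Accepting states are where Accept strings end.
a: 0a undefined. 0a->0: no, c/ac meet in 0 with "c" left. Open state 1: 0a->1.
b: 0b undefined. 0b->0: ok.
c: 0c undefined. 0c->0: no, cc/bbb meet in 0. 0c->1: no, cc/ac meet in 1 with "c" left. Open state 2: 0c->2.
aa: 1a undefined. 1a->0: ok.
ac: 1c undefined. 1c->0: no, c/acbc meet in 2. 1c->1: ok.
ca: 2a undefined. 2a->0: ok.
cb: 2b undefined. 2b->0: no, c/bcbc meet in 2. 2b->1: ok.
cc: 2c undefined. 2c->0: no, cc/bbb meet in 0. 2c->1: no, cc/ac meet in 1. 2c->2: ok.
acb: 1b undefined. 1b->0: no, cc/acbc meet in 2. 1b->1: ok.
All examples now run through 3 states with every (state, symbol) defined. Accept strings end in {2}, Reject strings end in {0,1}; accept={2}.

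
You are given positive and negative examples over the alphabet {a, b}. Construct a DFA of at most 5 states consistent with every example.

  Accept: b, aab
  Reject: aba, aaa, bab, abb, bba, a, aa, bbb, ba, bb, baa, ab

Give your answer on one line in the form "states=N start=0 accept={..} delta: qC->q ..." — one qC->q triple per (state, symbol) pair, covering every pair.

Grow the machine one transition at a time. Run the examples from 0; the earliest place one falls off (shortest prefix, ties alphabetical) gets sent to the lowest-numbered state that keeps every Accept/Reject pair distinguishable — a pair clashes when both reach the same state with identical unread suffix — and to a fresh state only if none does.
a: 0a undefined. 0a->0: no, b/ab meet in 0 with "b" left. Open state 1: 0a->1.
b: 0b undefined. 0b->0: no, b/bbb meet in 0. 0b->1: no, b/a meet in 1. Open state 2: 0b->2.
aa: 1a undefined. 1a->0: ok.
ab: 1b undefined. 1b->0: no, b/abb meet in 2. 1b->1: ok.
ba: 2a undefined. 2a->0: no, b/bab meet in 2. 2a->1: ok.
bb: 2b undefined. 2b->0: no, b/bbb meet in 2. 2b->1: ok.
All examples now run through 3 states with every (state, symbol) defined. Accept strings end in {2}, Reject strings end in {0,1}; accept={2}.

states=3 start=0 accept={2} delta: 0a->1 0b->2 1a->0 1b->1 2a->1 2b->1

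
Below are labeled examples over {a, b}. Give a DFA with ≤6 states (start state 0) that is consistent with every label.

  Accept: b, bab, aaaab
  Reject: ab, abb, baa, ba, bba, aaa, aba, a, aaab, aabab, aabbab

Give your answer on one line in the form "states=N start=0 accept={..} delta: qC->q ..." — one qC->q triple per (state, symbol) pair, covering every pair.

Fold the examples into a partial DFA from state 0: repeatedly fix the first undefined (state, symbol) met by the shortest-then-alphabetical prefix, trying targets in increasing order and rejecting any under which an Accept and a Reject string meet in one state with the same remainder; add a state when all current targets are rejected. Accepting states are where Accept strings end.
a: 0a undefined. 0a->0: no, b/ab meet in 0 with "b" left. Open state 1: 0a->1.
b: 0b undefined. 0b->0: no, bab/ab meet in 1 with "b" left. 0b->1: no, b/a meet in 1. Open state 2: 0b->2.
aa: 1a undefined. 1a->0: no, bab/aabab meet in 2 with "ab" left. 1a->1: no, aaaab/ab meet in 1 with "b" left. 1a->2: no, bab/aaab meet in 2 with "ab" left. Open state 3: 1a->3.
ab: 1b undefined. 1b->0: no, b/abb meet in 2. 1b->1: ok.
ba: 2a undefined. 2a->0: ok.
bb: 2b undefined. 2b->0: ok.
aaa: 3a undefined. 3a->0: no, b/aaab meet in 2. 3a->1: ok.
aab: 3b undefined. 3b->0: no, b/aabbab meet in 2. 3b->1: no, aaaab/ab meet in 1. 3b->2: no, b/aabab meet in 2. 3b->3: no, aaaab/aba meet in 3. Open state 4: 3b->4.
aaba: 4a undefined. 4a->0: no, b/aabab meet in 2. 4a->1: ok.
aabb: 4b undefined. 4b->0: ok.
All examples now run through 5 states with every (state, symbol) defined. Accept strings end in {2,4}, Reject strings end in {0,1,3}; accept={2,4}.

states=5 start=0 accept={2,4} delta: 0a->1 0b->2 1a->3 1b->1 2a->0 2b->0 3a->1 3b->4 4a->1 4b->0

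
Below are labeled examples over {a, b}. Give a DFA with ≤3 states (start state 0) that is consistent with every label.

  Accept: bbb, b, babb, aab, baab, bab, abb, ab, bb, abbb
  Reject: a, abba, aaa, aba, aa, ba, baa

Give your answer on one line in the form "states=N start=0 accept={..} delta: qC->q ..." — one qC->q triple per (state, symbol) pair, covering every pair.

states=2 start=0 accept={1} delta: 0a->0 0b->1 1a->0 1b->1

State merging on the prefix tree: take the shortest (then alphabetical) example prefix whose next move is undefined and point that move at state 0, else 1, else 2, ...; a target is out if some Accept/Reject pair would then sit in one state with the same input left (inseparable). If every existing state is out, open a new one.
a: 0a undefined. 0a->0: ok.
b: 0b undefined. 0b->0: no, bbb/a meet in 0. Open state 1: 0b->1.
ba: 1a undefined. 1a->0: ok.
bb: 1b undefined. 1b->0: no, babb/a meet in 0. 1b->1: ok.
All examples now run through 2 states with every (state, symbol) defined. Accept strings end in {1}, Reject strings end in {0}; accept={1}.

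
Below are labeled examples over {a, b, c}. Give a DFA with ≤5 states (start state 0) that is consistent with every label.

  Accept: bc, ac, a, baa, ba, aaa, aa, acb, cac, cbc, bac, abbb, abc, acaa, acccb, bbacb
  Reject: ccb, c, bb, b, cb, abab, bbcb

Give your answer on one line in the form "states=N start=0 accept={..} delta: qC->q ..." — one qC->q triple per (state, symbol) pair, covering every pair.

Grow the machine one transition at a time. Run the examples from 0; the earliest place one falls off (shortest prefix, ties alphabetical) gets sent to the lowest-numbered state that keeps every Accept/Reject pair distinguishable — a pair clashes when both reach the same state with identical unread suffix — and to a fresh state only if none does.
a: 0a undefined. 0a->0: no, ac/c meet in 0 with "c" left. Open state 1: 0a->1.
b: 0b undefined. 0b->0: no, bc/c meet in 0 with "c" left. 0b->1: no, a/b meet in 1. Open state 2: 0b->2.
c: 0c undefined. 0c->0: ok.
aa: 1a undefined. 1a->0: no, aa/c meet in 0. 1a->1: ok.
ab: 1b undefined. 1b->0: no, abbb/bb meet in 2 with "b" left. 1b->1: no, a/abab meet in 1. 1b->2: ok.
ac: 1c undefined. 1c->0: no, ac/c meet in 0. 1c->1: no, acb/ccb meet in 2. 1c->2: no, ac/ccb meet in 2. Open state 3: 1c->3.
ba: 2a undefined. 2a->0: no, ba/c meet in 0. 2a->1: ok.
bb: 2b undefined. 2b->0: no, abbb/ccb meet in 2. 2b->1: no, a/bb meet in 1. 2b->2: no, abbb/ccb meet in 2. 2b->3: no, ac/bb meet in 3. Open state 4: 2b->4.
bc: 2c undefined. 2c->0: no, bc/c meet in 0. 2c->1: ok.
aca: 3a undefined. 3a->0: ok.
acb: 3b undefined. 3b->0: no, acb/c meet in 0. 3b->1: ok.
acc: 3c undefined. 3c->0: no, acccb/ccb meet in 2. 3c->1: ok.
bba: 4a undefined. 4a->0: no, bbacb/ccb meet in 2. 4a->1: ok.
bbc: 4c undefined. 4c->0: ok.
abbb: 4b undefined. 4b->0: no, abbb/c meet in 0. 4b->1: ok.
All examples now run through 5 states with every (state, symbol) defined. Accept strings end in {1,3}, Reject strings end in {0,2,4}; accept={1,3}.

states=5 start=0 accept={1,3} delta: 0a->1 0b->2 0c->0 1a->1 1b->2 1c->3 2a->1 2b->4 2c->1 3a->0 3b->1 3c->1 4a->1 4b->1 4c->0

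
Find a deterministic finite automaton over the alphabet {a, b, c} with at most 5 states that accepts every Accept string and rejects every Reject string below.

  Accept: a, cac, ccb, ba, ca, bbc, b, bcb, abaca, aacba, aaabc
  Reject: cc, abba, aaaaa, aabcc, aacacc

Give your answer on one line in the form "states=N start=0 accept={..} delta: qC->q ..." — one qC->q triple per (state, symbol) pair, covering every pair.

states=5 start=0 accept={0,1,2,4} delta: 0a->1 0b->0 0c->1 1a->2 1b->2 1c->3 2a->3 2b->2 2c->4 3a->2 3b->0 3c->0 4a->0 4b->0 4c->3

Grow the machine one transition at a time. Run the examples from 0; the earliest place one falls off (shortest prefix, ties alphabetical) gets sent to the lowest-numbered state that keeps every Accept/Reject pair distinguishable — a pair clashes when both reach the same state with identical unread suffix — and to a fresh state only if none does.
a: 0a undefined. 0a->0: no, a/aaaaa meet in 0. Open state 1: 0a->1.
b: 0b undefined. 0b->0: ok.
c: 0c undefined. 0c->0: no, ccb/cc meet in 0. 0c->1: ok.
aa: 1a undefined. 1a->0: no, a/aaaaa meet in 1. 1a->1: no, a/aaaaa meet in 1. Open state 2: 1a->2.
ab: 1b undefined. 1b->0: no, a/abba meet in 1. 1b->1: no, ca/abba meet in 2. 1b->2: ok.
cc: 1c undefined. 1c->0: no, ccb/cc meet in 0. 1c->1: no, a/cc meet in 1. 1c->2: no, ca/cc meet in 2. Open state 3: 1c->3.
aaa: 2a undefined. 2a->0: no, ca/aaaaa meet in 2. 2a->1: no, a/aaaaa meet in 1. 2a->2: no, ca/aaaaa meet in 2. 2a->3: ok.
aab: 2b undefined. 2b->0: no, a/abba meet in 1. 2b->1: no, ca/abba meet in 2. 2b->2: ok.
aac: 2c undefined. 2c->0: no, a/aabcc meet in 1. 2c->1: no, aacba/cc meet in 3. 2c->2: no, cac/aabcc meet in 2. 2c->3: no, cac/cc meet in 3. Open state 4: 2c->4.
ccb: 3b undefined. 3b->0: ok.
aaaa: 3a undefined. 3a->0: no, a/aaaaa meet in 1. 3a->1: no, ca/aaaaa meet in 2. 3a->2: ok.
aaca: 4a undefined. 4a->0: ok.
aacb: 4b undefined. 4b->0: ok.
abac: 3c undefined. 3c->0: ok.
aabcc: 4c undefined. 4c->0: no, ccb/aabcc meet in 0. 4c->1: no, a/aabcc meet in 1. 4c->2: no, ca/aabcc meet in 2. 4c->3: ok.
All examples now run through 5 states with every (state, symbol) defined. Accept strings end in {0,1,2,4}, Reject strings end in {3}; accept={0,1,2,4}.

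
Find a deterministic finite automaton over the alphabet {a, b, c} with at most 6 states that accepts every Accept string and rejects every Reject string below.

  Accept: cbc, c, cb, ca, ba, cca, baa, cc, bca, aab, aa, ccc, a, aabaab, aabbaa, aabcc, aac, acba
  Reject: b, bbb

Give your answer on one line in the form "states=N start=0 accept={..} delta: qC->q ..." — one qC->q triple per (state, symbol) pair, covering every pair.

states=2 start=0 accept={1} delta: 0a->1 0b->0 0c->1 1a->1 1b->1 1c->1

Grow the machine one transition at a time. Run the examples from 0; the earliest place one falls off (shortest prefix, ties alphabetical) gets sent to the lowest-numbered state that keeps every Accept/Reject pair distinguishable — a pair clashes when both reach the same state with identical unread suffix — and to a fresh state only if none does.
a: 0a undefined. 0a->0: no, aab/b meet in 0 with "b" left. Open state 1: 0a->1.
b: 0b undefined. 0b->0: ok.
c: 0c undefined. 0c->0: no, cbc/b meet in 0. 0c->1: ok.
aa: 1a undefined. 1a->0: no, ca/b meet in 0. 1a->1: ok.
ac: 1c undefined. 1c->0: no, cc/b meet in 0. 1c->1: ok.
cb: 1b undefined. 1b->0: no, cb/b meet in 0. 1b->1: ok.
All examples now run through 2 states with every (state, symbol) defined. Accept strings end in {1}, Reject strings end in {0}; accept={1}.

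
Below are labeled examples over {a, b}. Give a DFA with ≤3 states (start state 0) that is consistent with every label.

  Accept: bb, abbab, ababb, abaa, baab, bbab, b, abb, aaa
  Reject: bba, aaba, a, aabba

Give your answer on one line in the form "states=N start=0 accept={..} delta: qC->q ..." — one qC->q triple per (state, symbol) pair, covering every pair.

Fold the examples into a partial DFA from state 0: repeatedly fix the first undefined (state, symbol) met by the shortest-then-alphabetical prefix, trying targets in increasing order and rejecting any under which an Accept and a Reject string meet in one state with the same remainder; add a state when all current targets are rejected. Accepting states are where Accept strings end.
a: 0a undefined. 0a->0: no, aaa/a meet in 0. Open state 1: 0a->1.
b: 0b undefined. 0b->0: ok.
aa: 1a undefined. 1a->0: no, aaa/bba meet in 1. 1a->1: no, aaa/bba meet in 1. Open state 2: 1a->2.
ab: 1b undefined. 1b->0: ok.
aaa: 2a undefined. 2a->0: ok.
aab: 2b undefined. 2b->0: ok.
All examples now run through 3 states with every (state, symbol) defined. Accept strings end in {0,2}, Reject strings end in {1}; accept={0,2}.

states=3 start=0 accept={0,2} delta: 0a->1 0b->0 1a->2 1b->0 2a->0 2b->0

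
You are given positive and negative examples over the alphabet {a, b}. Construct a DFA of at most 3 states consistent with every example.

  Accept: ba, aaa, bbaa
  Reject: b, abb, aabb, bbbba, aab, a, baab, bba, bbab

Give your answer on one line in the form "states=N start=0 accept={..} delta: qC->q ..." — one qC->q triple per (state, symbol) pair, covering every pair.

Grow the machine one transition at a time. Run the examples from 0; the earliest place one falls off (shortest prefix, ties alphabetical) gets sent to the lowest-numbered state that keeps every Accept/Reject pair distinguishable — a pair clashes when both reach the same state with identical unread suffix — and to a fresh state only if none does.
a: 0a undefined. 0a->0: no, aaa/a meet in 0. Open state 1: 0a->1.
b: 0b undefined. 0b->0: no, ba/bbbba meet in 1. 0b->1: ok.
aa: 1a undefined. 1a->0: no, aaa/b meet in 1. 1a->1: no, ba/b meet in 1. Open state 2: 1a->2.
ab: 1b undefined. 1b->0: ok.
aaa: 2a undefined. 2a->0: no, aaa/bbab meet in 0. 2a->1: no, aaa/b meet in 1. 2a->2: ok.
aab: 2b undefined. 2b->0: ok.
All examples now run through 3 states with every (state, symbol) defined. Accept strings end in {2}, Reject strings end in {0,1}; accept={2}.

states=3 start=0 accept={2} delta: 0a->1 0b->1 1a->2 1b->0 2a->2 2b->0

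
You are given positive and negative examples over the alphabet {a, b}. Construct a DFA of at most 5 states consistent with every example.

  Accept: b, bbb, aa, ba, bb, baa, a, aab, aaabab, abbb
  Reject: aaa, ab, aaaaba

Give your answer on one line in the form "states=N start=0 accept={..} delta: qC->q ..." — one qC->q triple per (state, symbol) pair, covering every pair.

states=4 start=0 accept={0,1,2} delta: 0a->1 0b->0 1a->2 1b->3 2a->3 2b->0 3a->3 3b->2

Fold the examples into a partial DFA from state 0: repeatedly fix the first undefined (state, symbol) met by the shortest-then-alphabetical prefix, trying targets in increasing order and rejecting any under which an Accept and a Reject string meet in one state with the same remainder; add a state when all current targets are rejected. Accepting states are where Accept strings end.
a: 0a undefined. 0a->0: no, b/ab meet in 0 with "b" left. Open state 1: 0a->1.
b: 0b undefined. 0b->0: ok.
aa: 1a undefined. 1a->0: no, ba/aaa meet in 1. 1a->1: no, aa/aaa meet in 1. Open state 2: 1a->2.
ab: 1b undefined. 1b->0: no, b/ab meet in 0. 1b->1: no, ba/ab meet in 1. 1b->2: no, aa/ab meet in 2. Open state 3: 1b->3.
aaa: 2a undefined. 2a->0: no, b/aaa meet in 0. 2a->1: no, ba/aaa meet in 1. 2a->2: no, aa/aaa meet in 2. 2a->3: ok.
aab: 2b undefined. 2b->0: ok.
abb: 3b undefined. 3b->0: no, aaabab/aaa meet in 3. 3b->1: no, abbb/aaa meet in 3. 3b->2: ok.
aaaa: 3a undefined. 3a->0: no, ba/aaaaba meet in 1. 3a->1: no, ba/aaaaba meet in 1. 3a->2: no, ba/aaaaba meet in 1. 3a->3: ok.
All examples now run through 4 states with every (state, symbol) defined. Accept strings end in {0,1,2}, Reject strings end in {3}; accept={0,1,2}.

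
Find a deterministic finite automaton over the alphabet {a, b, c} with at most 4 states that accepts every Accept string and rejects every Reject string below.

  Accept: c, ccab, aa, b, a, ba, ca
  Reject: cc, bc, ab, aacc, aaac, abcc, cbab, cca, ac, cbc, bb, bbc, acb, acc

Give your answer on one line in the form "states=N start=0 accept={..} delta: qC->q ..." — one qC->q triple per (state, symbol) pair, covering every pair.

Grow the machine one transition at a time. Run the examples from 0; the earliest place one falls off (shortest prefix, ties alphabetical) gets sent to the lowest-numbered state that keeps every Accept/Reject pair distinguishable — a pair clashes when both reach the same state with identical unread suffix — and to a fresh state only if none does.
a: 0a undefined. 0a->0: no, c/aaac meet in 0 with "c" left. Open state 1: 0a->1.
b: 0b undefined. 0b->0: no, c/bc meet in 0 with "c" left. 0b->1: ok.
c: 0c undefined. 0c->0: no, c/cc meet in 0. 0c->1: ok.
aa: 1a undefined. 1a->0: ok.
ab: 1b undefined. 1b->0: no, c/cbc meet in 1. 1b->1: no, c/ab meet in 1. Open state 2: 1b->2.
ac: 1c undefined. 1c->0: no, c/cca meet in 1. 1c->1: no, c/cc meet in 1. 1c->2: no, ccab/cbab meet in 2 with "ab" left. Open state 3: 1c->3.
abc: 2c undefined. 2c->0: no, c/abcc meet in 1. 2c->1: no, c/cbc meet in 1. 2c->2: ok.
acb: 3b undefined. 3b->0: no, aa/acb meet in 0. 3b->1: no, c/acb meet in 1. 3b->2: ok.
acc: 3c undefined. 3c->0: no, aa/acc meet in 0. 3c->1: no, c/acc meet in 1. 3c->2: ok.
cba: 2a undefined. 2a->0: no, c/cbab meet in 1. 2a->1: ok.
cca: 3a undefined. 3a->0: no, aa/cca meet in 0. 3a->1: no, c/cca meet in 1. 3a->2: ok.
ccab: 2b undefined. 2b->0: ok.
All examples now run through 4 states with every (state, symbol) defined. Accept strings end in {0,1}, Reject strings end in {2,3}; accept={0,1}.

states=4 start=0 accept={0,1} delta: 0a->1 0b->1 0c->1 1a->0 1b->2 1c->3 2a->1 2b->0 2c->2 3a->2 3b->2 3c->2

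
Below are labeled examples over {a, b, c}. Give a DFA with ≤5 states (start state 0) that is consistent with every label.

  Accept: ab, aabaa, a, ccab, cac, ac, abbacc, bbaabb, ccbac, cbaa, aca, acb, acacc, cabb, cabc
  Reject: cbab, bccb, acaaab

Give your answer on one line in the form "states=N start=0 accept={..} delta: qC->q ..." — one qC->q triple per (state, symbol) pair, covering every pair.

Grow the machine one transition at a time. Run the examples from 0; the earliest place one falls off (shortest prefix, ties alphabetical) gets sent to the lowest-numbered state that keeps every Accept/Reject pair distinguishable — a pair clashes when both reach the same state with identical unread suffix — and to a fresh state only if none does.
a: 0a undefined. 0a->0: ok.
b: 0b undefined. 0b->0: ok.
c: 0c undefined. 0c->0: no, ab/cbab meet in 0. Open state 1: 0c->1.
ca: 1a undefined. 1a->0: no, ab/acaaab meet in 0. 1a->1: no, acb/acaaab meet in 1 with "b" left. Open state 2: 1a->2.
cb: 1b undefined. 1b->0: no, ab/cbab meet in 0. 1b->1: ok.
cc: 1c undefined. 1c->0: no, ab/bccb meet in 0. 1c->1: no, ccab/cbab meet in 2 with "b" left. 1c->2: ok.
cab: 2b undefined. 2b->0: no, ab/cbab meet in 0. 2b->1: no, ac/cbab meet in 1. 2b->2: no, abbacc/cbab meet in 2. Open state 3: 2b->3.
cac: 2c undefined. 2c->0: ok.
cca: 2a undefined. 2a->0: no, ab/acaaab meet in 0. 2a->1: ok.
cabb: 3b undefined. 3b->0: ok.
cabc: 3c undefined. 3c->0: ok.
ccba: 3a undefined. 3a->0: ok.
All examples now run through 4 states with every (state, symbol) defined. Accept strings end in {0,1,2}, Reject strings end in {3}; accept={0,1,2}.

states=4 start=0 accept={0,1,2} delta: 0a->0 0b->0 0c->1 1a->2 1b->1 1c->2 2a->1 2b->3 2c->0 3a->0 3b->0 3c->0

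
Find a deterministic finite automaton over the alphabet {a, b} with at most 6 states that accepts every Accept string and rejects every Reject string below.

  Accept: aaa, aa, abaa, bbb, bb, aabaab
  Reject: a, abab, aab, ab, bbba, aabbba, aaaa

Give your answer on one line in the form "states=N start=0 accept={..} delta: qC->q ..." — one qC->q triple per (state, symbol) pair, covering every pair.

states=4 start=0 accept={0,2} delta: 0a->1 0b->0 1a->2 1b->1 2a->0 2b->3 3a->2 3b->0

State merging on the prefix tree: take the shortest (then alphabetical) example prefix whose next move is undefined and point that move at state 0, else 1, else 2, ...; a target is out if some Accept/Reject pair would then sit in one state with the same input left (inseparable). If every existing state is out, open a new one.
a: 0a undefined. 0a->0: no, aaa/a meet in 0. Open state 1: 0a->1.
b: 0b undefined. 0b->0: ok.
aa: 1a undefined. 1a->0: no, aaa/a meet in 1. 1a->1: no, aaa/a meet in 1. Open state 2: 1a->2.
ab: 1b undefined. 1b->0: no, bbb/abab meet in 0. 1b->1: ok.
aaa: 2a undefined. 2a->0: ok.
aab: 2b undefined. 2b->0: no, aaa/abab meet in 0. 2b->1: no, aa/aabbba meet in 2. 2b->2: no, aaa/aabbba meet in 0. Open state 3: 2b->3.
aaba: 3a undefined. 3a->0: no, aabaab/a meet in 1. 3a->1: no, aabaab/abab meet in 3. 3a->2: ok.
aabb: 3b undefined. 3b->0: ok.
All examples now run through 4 states with every (state, symbol) defined. Accept strings end in {0,2}, Reject strings end in {1,3}; accept={0,2}.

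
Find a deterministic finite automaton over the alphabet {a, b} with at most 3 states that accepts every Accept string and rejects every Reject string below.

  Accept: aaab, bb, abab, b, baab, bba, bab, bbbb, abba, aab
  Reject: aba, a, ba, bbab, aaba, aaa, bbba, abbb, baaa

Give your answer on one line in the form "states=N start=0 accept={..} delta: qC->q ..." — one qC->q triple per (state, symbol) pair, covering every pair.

states=3 start=0 accept={1,2} delta: 0a->0 0b->1 1a->0 1b->2 2a->2 2b->0

Fold the examples into a partial DFA from state 0: repeatedly fix the first undefined (state, symbol) met by the shortest-then-alphabetical prefix, trying targets in increasing order and rejecting any under which an Accept and a Reject string meet in one state with the same remainder; add a state when all current targets are rejected. Accepting states are where Accept strings end.
a: 0a undefined. 0a->0: ok.
b: 0b undefined. 0b->0: no, aaab/aba meet in 0. Open state 1: 0b->1.
ba: 1a undefined. 1a->0: ok.
bb: 1b undefined. 1b->0: no, aaab/bbab meet in 1. 1b->1: no, aaab/bbab meet in 1. Open state 2: 1b->2.
bba: 2a undefined. 2a->0: no, aaab/bbab meet in 1. 2a->1: no, bb/bbab meet in 2. 2a->2: ok.
bbb: 2b undefined. 2b->0: ok.
All examples now run through 3 states with every (state, symbol) defined. Accept strings end in {1,2}, Reject strings end in {0}; accept={1,2}.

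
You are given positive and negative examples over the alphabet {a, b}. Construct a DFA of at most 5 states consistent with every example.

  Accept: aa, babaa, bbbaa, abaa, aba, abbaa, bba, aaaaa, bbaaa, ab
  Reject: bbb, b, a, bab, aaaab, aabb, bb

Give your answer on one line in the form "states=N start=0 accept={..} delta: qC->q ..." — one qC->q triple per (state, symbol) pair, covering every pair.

states=5 start=0 accept={3} delta: 0a->1 0b->2 1a->3 1b->3 2a->2 2b->4 3a->3 3b->0 4a->3 4b->0

Grow the machine one transition at a time. Run the examples from 0; the earliest place one falls off (shortest prefix, ties alphabetical) gets sent to the lowest-numbered state that keeps every Accept/Reject pair distinguishable — a pair clashes when both reach the same state with identical unread suffix — and to a fresh state only if none does.
a: 0a undefined. 0a->0: no, aa/a meet in 0. Open state 1: 0a->1.
b: 0b undefined. 0b->0: no, bba/a meet in 1. 0b->1: no, ab/bb meet in 1 with "b" left. Open state 2: 0b->2.
aa: 1a undefined. 1a->0: no, aaaaa/a meet in 1. 1a->1: no, aa/a meet in 1. 1a->2: no, aa/b meet in 2. Open state 3: 1a->3.
ab: 1b undefined. 1b->0: no, aba/a meet in 1. 1b->1: no, ab/a meet in 1. 1b->2: no, ab/b meet in 2. 1b->3: ok.
ba: 2a undefined. 2a->0: no, babaa/a meet in 1. 2a->1: no, aa/bab meet in 3. 2a->2: ok.
bb: 2b undefined. 2b->0: no, bbbaa/bbb meet in 2. 2b->1: no, aa/bbb meet in 3. 2b->2: no, babaa/bbb meet in 2. 2b->3: no, aa/bab meet in 3. Open state 4: 2b->4.
aaa: 3a undefined. 3a->0: no, aa/aaaab meet in 3. 3a->1: no, aba/a meet in 1. 3a->2: no, abaa/b meet in 2. 3a->3: ok.
aab: 3b undefined. 3b->0: ok.
bba: 4a undefined. 4a->0: no, babaa/a meet in 1. 4a->1: no, bba/a meet in 1. 4a->2: no, babaa/b meet in 2. 4a->3: ok.
bbb: 4b undefined. 4b->0: ok.
All examples now run through 5 states with every (state, symbol) defined. Accept strings end in {3}, Reject strings end in {0,1,2,4}; accept={3}.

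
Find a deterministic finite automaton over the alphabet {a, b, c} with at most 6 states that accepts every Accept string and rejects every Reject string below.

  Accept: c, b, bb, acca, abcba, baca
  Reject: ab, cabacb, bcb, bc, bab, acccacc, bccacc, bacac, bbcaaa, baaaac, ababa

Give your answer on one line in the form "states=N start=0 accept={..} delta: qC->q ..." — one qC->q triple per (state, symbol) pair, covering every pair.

Fold the examples into a partial DFA from state 0: repeatedly fix the first undefined (state, symbol) met by the shortest-then-alphabetical prefix, trying targets in increasing order and rejecting any under which an Accept and a Reject string meet in one state with the same remainder; add a state when all current targets are rejected. Accepting states are where Accept strings end.
a: 0a undefined. 0a->0: no, b/ab meet in 0 with "b" left. Open state 1: 0a->1.
b: 0b undefined. 0b->0: no, c/bc meet in 0 with "c" left. 0b->1: no, bb/ab meet in 1 with "b" left. Open state 2: 0b->2.
c: 0c undefined. 0c->0: ok.
ab: 1b undefined. 1b->0: no, c/ab meet in 0. 1b->1: ok.
ac: 1c undefined. 1c->0: no, c/acccacc meet in 0. 1c->1: ok.
ba: 2a undefined. 2a->0: no, b/bab meet in 2. 2a->1: ok.
bb: 2b undefined. 2b->0: ok.
bc: 2c undefined. 2c->0: no, c/bc meet in 0. 2c->1: ok.
aba: 1a undefined. 1a->0: no, c/acccacc meet in 0. 1a->1: no, acca/ab meet in 1. 1a->2: ok.
All examples now run through 3 states with every (state, symbol) defined. Accept strings end in {0,2}, Reject strings end in {1}; accept={0,2}.

states=3 start=0 accept={0,2} delta: 0a->1 0b->2 0c->0 1a->2 1b->1 1c->1 2a->1 2b->0 2c->1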